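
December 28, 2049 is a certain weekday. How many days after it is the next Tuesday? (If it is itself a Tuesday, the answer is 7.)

7

Dec 28, 2049 is a Tuesday.
From Tuesday to the next Tuesday is 7 days.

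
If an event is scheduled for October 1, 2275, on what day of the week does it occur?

Friday

Doomsday rule: the anchor day for the 2200s is Friday. For year 75: 75÷12 = 6 r 3, and 3÷4 = 0, so 6+3+0 = 9.
Friday + 9 ≡ Sunday — that's 2275's doomsday.
In October the doomsday date is Oct 10.
Oct 1 is 9 days before Oct 10; 9 mod 7 = 2, so Sunday − 2 = Friday.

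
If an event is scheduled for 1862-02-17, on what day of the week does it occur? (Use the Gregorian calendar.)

Monday

Doomsday rule: the anchor day for the 1800s is Friday. For year 62: 62÷12 = 5 r 2, and 2÷4 = 0, so 5+2+0 = 7.
Friday + 7 ≡ Friday — that's 1862's doomsday.
In February the doomsday date is Feb 28 (1862 is not a leap year).
Feb 17 is 11 days before Feb 28; 11 mod 7 = 4, so Friday − 4 = Monday.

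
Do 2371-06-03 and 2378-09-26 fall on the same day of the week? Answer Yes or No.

From Jun 3, 2371 to Sep 26, 2378 is 2672 days.
2672 mod 7 = 5, so they are different weekdays.
(Jun 3, 2371 is a Thursday; Sep 26, 2378 is a Tuesday.)

No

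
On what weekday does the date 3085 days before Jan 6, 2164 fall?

First find the weekday of Jan 6, 2164. Doomsday rule: the anchor day for the 2100s is Sunday. For year 64: 64÷12 = 5 r 4, and 4÷4 = 1, so 5+4+1 = 10.
Sunday + 10 ≡ Wednesday — that's 2164's doomsday.
In January the doomsday date is Jan 4 (2164 is a leap year (divisible by 4)).
Jan 6 is 2 days after Jan 4; 2 mod 7 = 2, so Wednesday + 2 = Friday.
3085 mod 7 = 5, so 3085 days before a Friday is Friday − 5 = Sunday.

Sunday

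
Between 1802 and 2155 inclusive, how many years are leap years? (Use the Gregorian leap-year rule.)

86

Multiples of 4 in [1802,2155]: 88.
Of those, multiples of 100: 3 (not leap unless ÷400).
Multiples of 400: 1.
Leap years = 88 − 3 + 1 = 86.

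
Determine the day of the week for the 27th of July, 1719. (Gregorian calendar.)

Thursday

Doomsday rule: the anchor day for the 1700s is Sunday. For year 19: 19÷12 = 1 r 7, and 7÷4 = 1, so 1+7+1 = 9.
Sunday + 9 ≡ Tuesday — that's 1719's doomsday.
In July the doomsday date is Jul 11.
Jul 27 is 16 days after Jul 11; 16 mod 7 = 2, so Tuesday + 2 = Thursday.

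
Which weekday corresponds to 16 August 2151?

Monday

Doomsday rule: the anchor day for the 2100s is Sunday. For year 51: 51÷12 = 4 r 3, and 3÷4 = 0, so 4+3+0 = 7.
Sunday + 7 ≡ Sunday — that's 2151's doomsday.
In August the doomsday date is Aug 8.
Aug 16 is 8 days after Aug 8; 8 mod 7 = 1, so Sunday + 1 = Monday.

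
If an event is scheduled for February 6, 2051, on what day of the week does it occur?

Doomsday rule: the anchor day for the 2000s is Tuesday. For year 51: 51÷12 = 4 r 3, and 3÷4 = 0, so 4+3+0 = 7.
Tuesday + 7 ≡ Tuesday — that's 2051's doomsday.
In February the doomsday date is Feb 28 (2051 is not a leap year).
Feb 6 is 22 days before Feb 28; 22 mod 7 = 1, so Tuesday − 1 = Monday.

Monday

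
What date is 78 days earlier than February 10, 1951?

−10 → Jan 31, 1951 (end of Jan, 31 days; 68 left).
−31 → Dec 31, 1950 (end of Dec, 31 days; 37 left).
−31 → Nov 30, 1950 (end of Nov, 30 days; 6 left).
−6 → Nov 24, 1950.

November 24, 1950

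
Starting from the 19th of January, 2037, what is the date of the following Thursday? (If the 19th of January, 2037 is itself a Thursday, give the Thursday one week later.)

Jan 19, 2037 is a Monday.
From Monday to the next Thursday is 3 days.
Jan 19, 2037 + 3 = Jan 22, 2037.

January 22, 2037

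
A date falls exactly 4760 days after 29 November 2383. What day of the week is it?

Nov 29, 2383 is a Tuesday.
4760 mod 7 = 0, so 4760 days after a Tuesday is Tuesday + 0 = Tuesday.

Tuesday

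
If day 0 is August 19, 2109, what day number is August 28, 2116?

2566

Aug 19, 2109 → Aug 19, 2110: 365 days.
Aug 19, 2110 → Aug 19, 2111: 365 days.
Aug 19, 2111 → Aug 19, 2112: 366 days (Feb 29, 2112 is in that span).
Aug 19, 2112 → Aug 19, 2113: 365 days.
Aug 19, 2113 → Aug 19, 2114: 365 days.
Aug 19, 2114 → Aug 19, 2115: 365 days.
Aug 19, 2115 → Sep 19, 2115: 31 days (August has 31).
Sep 19, 2115 → Oct 19, 2115: 30 days (September has 30).
Oct 19, 2115 → Nov 19, 2115: 31 days (October has 31).
Nov 19, 2115 → Dec 19, 2115: 30 days (November has 30).
Dec 19, 2115 → Jan 19, 2116: 31 days (December has 31).
Jan 19, 2116 → Feb 19, 2116: 31 days (January has 31).
Feb 19, 2116 → Mar 19, 2116: 29 days (February has 29).
Mar 19, 2116 → Apr 19, 2116: 31 days (March has 31).
Apr 19, 2116 → May 19, 2116: 30 days (April has 30).
May 19, 2116 → Jun 19, 2116: 31 days (May has 31).
Jun 19, 2116 → Jul 19, 2116: 30 days (June has 30).
Jul 19, 2116 → Aug 19, 2116: 31 days (July has 31).
Aug 19, 2116 → Aug 28, 2116: 9 days.
Total: 2566 days.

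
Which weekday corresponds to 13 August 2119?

Sunday

Doomsday rule: the anchor day for the 2100s is Sunday. For year 19: 19÷12 = 1 r 7, and 7÷4 = 1, so 1+7+1 = 9.
Sunday + 9 ≡ Tuesday — that's 2119's doomsday.
In August the doomsday date is Aug 8.
Aug 13 is 5 days after Aug 8; 5 mod 7 = 5, so Tuesday + 5 = Sunday.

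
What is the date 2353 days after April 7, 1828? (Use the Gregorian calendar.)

September 16, 1834

+365 (one year) → Apr 7, 1829 (1988 left).
+365 (one year) → Apr 7, 1830 (1623 left).
+365 (one year) → Apr 7, 1831 (1258 left).
+366 (one year; includes Feb 29, 1832) → Apr 7, 1832 (892 left).
+365 (one year) → Apr 7, 1833 (527 left).
+365 (one year) → Apr 7, 1834 (162 left).
Apr has 30 days: +24 → May 1, 1834 (138 left).
May has 31 days: +31 → Jun 1, 1834 (107 left).
Jun has 30 days: +30 → Jul 1, 1834 (77 left).
Jul has 31 days: +31 → Aug 1, 1834 (46 left).
Aug has 31 days: +31 → Sep 1, 1834 (15 left).
+15 → Sep 16, 1834.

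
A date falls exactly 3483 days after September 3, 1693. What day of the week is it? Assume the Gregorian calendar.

Sep 3, 1693 is a Thursday.
3483 mod 7 = 4, so 3483 days after a Thursday is Thursday + 4 = Monday.

Monday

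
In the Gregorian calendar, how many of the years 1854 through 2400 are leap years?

Multiples of 4 in [1854,2400]: 137.
Of those, multiples of 100: 6 (not leap unless ÷400).
Multiples of 400: 2.
Leap years = 137 − 6 + 2 = 133.

133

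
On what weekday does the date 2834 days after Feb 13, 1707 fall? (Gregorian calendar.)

Feb 13, 1707 is a Sunday.
2834 mod 7 = 6, so 2834 days after a Sunday is Sunday + 6 = Saturday.

Saturday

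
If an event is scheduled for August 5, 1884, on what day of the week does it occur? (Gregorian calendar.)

Doomsday rule: the anchor day for the 1800s is Friday. For year 84: 84÷12 = 7 r 0, and 0÷4 = 0, so 7+0+0 = 7.
Friday + 7 ≡ Friday — that's 1884's doomsday.
In August the doomsday date is Aug 8.
Aug 5 is 3 days before Aug 8; 3 mod 7 = 3, so Friday − 3 = Tuesday.

Tuesday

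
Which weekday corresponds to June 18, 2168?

Doomsday rule: the anchor day for the 2100s is Sunday. For year 68: 68÷12 = 5 r 8, and 8÷4 = 2, so 5+8+2 = 15.
Sunday + 15 ≡ Monday — that's 2168's doomsday.
In June the doomsday date is Jun 6.
Jun 18 is 12 days after Jun 6; 12 mod 7 = 5, so Monday + 5 = Saturday.

Saturday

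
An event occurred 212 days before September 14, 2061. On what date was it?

−14 → Aug 31, 2061 (end of Aug, 31 days; 198 left).
−31 → Jul 31, 2061 (end of Jul, 31 days; 167 left).
−31 → Jun 30, 2061 (end of Jun, 30 days; 136 left).
−30 → May 31, 2061 (end of May, 31 days; 106 left).
−31 → Apr 30, 2061 (end of Apr, 30 days; 75 left).
−30 → Mar 31, 2061 (end of Mar, 31 days; 45 left).
−31 → Feb 28, 2061 (end of Feb, 28 days; 14 left).
−14 → Feb 14, 2061.

February 14, 2061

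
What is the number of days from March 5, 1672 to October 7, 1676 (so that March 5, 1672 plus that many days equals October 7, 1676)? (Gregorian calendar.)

1677

Mar 5, 1672 → Mar 5, 1673: 365 days.
Mar 5, 1673 → Mar 5, 1674: 365 days.
Mar 5, 1674 → Mar 5, 1675: 365 days.
Mar 5, 1675 → Mar 5, 1676: 366 days (Feb 29, 1676 is in that span).
Mar 5, 1676 → Apr 5, 1676: 31 days (March has 31).
Apr 5, 1676 → May 5, 1676: 30 days (April has 30).
May 5, 1676 → Jun 5, 1676: 31 days (May has 31).
Jun 5, 1676 → Jul 5, 1676: 30 days (June has 30).
Jul 5, 1676 → Aug 5, 1676: 31 days (July has 31).
Aug 5, 1676 → Sep 5, 1676: 31 days (August has 31).
Sep 5, 1676 → Oct 5, 1676: 30 days (September has 30).
Oct 5, 1676 → Oct 7, 1676: 2 days.
Total: 1677 days.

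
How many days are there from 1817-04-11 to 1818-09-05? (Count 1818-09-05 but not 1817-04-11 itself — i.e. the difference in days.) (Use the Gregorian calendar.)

Apr 11, 1817 → Apr 11, 1818: 365 days.
Apr 11, 1818 → May 11, 1818: 30 days (April has 30).
May 11, 1818 → Jun 11, 1818: 31 days (May has 31).
Jun 11, 1818 → Jul 11, 1818: 30 days (June has 30).
Jul 11, 1818 → Aug 11, 1818: 31 days (July has 31).
Aug 11, 1818 → Sep 5, 1818: 25 days.
Total: 512 days.

512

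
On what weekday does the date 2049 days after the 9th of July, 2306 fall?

Jul 9, 2306 is a Monday.
2049 mod 7 = 5, so 2049 days after a Monday is Monday + 5 = Saturday.

Saturday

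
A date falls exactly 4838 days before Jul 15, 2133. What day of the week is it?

First find the weekday of Jul 15, 2133. Doomsday rule: the anchor day for the 2100s is Sunday. For year 33: 33÷12 = 2 r 9, and 9÷4 = 2, so 2+9+2 = 13.
Sunday + 13 ≡ Saturday — that's 2133's doomsday.
In July the doomsday date is Jul 11.
Jul 15 is 4 days after Jul 11; 4 mod 7 = 4, so Saturday + 4 = Wednesday.
4838 mod 7 = 1, so 4838 days before a Wednesday is Wednesday − 1 = Tuesday.

Tuesday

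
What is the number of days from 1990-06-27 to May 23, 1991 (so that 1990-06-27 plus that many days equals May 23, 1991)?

Jun 27, 1990 → Jul 27, 1990: 30 days (June has 30).
Jul 27, 1990 → Aug 27, 1990: 31 days (July has 31).
Aug 27, 1990 → Sep 27, 1990: 31 days (August has 31).
Sep 27, 1990 → Oct 27, 1990: 30 days (September has 30).
Oct 27, 1990 → Nov 27, 1990: 31 days (October has 31).
Nov 27, 1990 → Dec 27, 1990: 30 days (November has 30).
Dec 27, 1990 → Jan 27, 1991: 31 days (December has 31).
Jan 27, 1991 → Feb 27, 1991: 31 days (January has 31).
Feb 27, 1991 → Mar 27, 1991: 28 days (February has 28).
Mar 27, 1991 → Apr 27, 1991: 31 days (March has 31).
Apr 27, 1991 → May 23, 1991: 26 days.
Total: 330 days.

330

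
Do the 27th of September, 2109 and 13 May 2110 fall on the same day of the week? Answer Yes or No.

From Sep 27, 2109 to May 13, 2110 is 228 days.
228 mod 7 = 4, so they are different weekdays.
(Sep 27, 2109 is a Friday; May 13, 2110 is a Tuesday.)

No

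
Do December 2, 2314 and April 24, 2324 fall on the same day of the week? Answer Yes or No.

No

From Dec 2, 2314 to Apr 24, 2324 is 3431 days.
3431 mod 7 = 1, so they are different weekdays.
(Dec 2, 2314 is a Wednesday; Apr 24, 2324 is a Thursday.)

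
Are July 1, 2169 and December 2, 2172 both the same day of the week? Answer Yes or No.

No

From Jul 1, 2169 to Dec 2, 2172 is 1250 days.
1250 mod 7 = 4, so they are different weekdays.
(Jul 1, 2169 is a Saturday; Dec 2, 2172 is a Wednesday.)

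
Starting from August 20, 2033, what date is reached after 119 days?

December 17, 2033

Aug has 31 days: +12 → Sep 1, 2033 (107 left).
Sep has 30 days: +30 → Oct 1, 2033 (77 left).
Oct has 31 days: +31 → Nov 1, 2033 (46 left).
Nov has 30 days: +30 → Dec 1, 2033 (16 left).
+16 → Dec 17, 2033.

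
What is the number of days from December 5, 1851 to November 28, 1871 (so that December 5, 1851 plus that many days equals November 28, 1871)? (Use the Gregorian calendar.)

7298

Dec 5, 1851 → Dec 5, 1852: 366 days (Feb 29, 1852 is in that span).
Dec 5, 1852 → Dec 5, 1853: 365 days.
Dec 5, 1853 → Dec 5, 1854: 365 days.
Dec 5, 1854 → Dec 5, 1855: 365 days.
Dec 5, 1855 → Dec 5, 1856: 366 days (Feb 29, 1856 is in that span).
Dec 5, 1856 → Dec 5, 1857: 365 days.
Dec 5, 1857 → Dec 5, 1858: 365 days.
Dec 5, 1858 → Dec 5, 1859: 365 days.
Dec 5, 1859 → Dec 5, 1860: 366 days (Feb 29, 1860 is in that span).
Dec 5, 1860 → Dec 5, 1861: 365 days.
Dec 5, 1861 → Dec 5, 1862: 365 days.
Dec 5, 1862 → Dec 5, 1863: 365 days.
Dec 5, 1863 → Dec 5, 1864: 366 days (Feb 29, 1864 is in that span).
Dec 5, 1864 → Dec 5, 1865: 365 days.
Dec 5, 1865 → Dec 5, 1866: 365 days.
Dec 5, 1866 → Dec 5, 1867: 365 days.
Dec 5, 1867 → Dec 5, 1868: 366 days (Feb 29, 1868 is in that span).
Dec 5, 1868 → Dec 5, 1869: 365 days.
Dec 5, 1869 → Dec 5, 1870: 365 days.
Dec 5, 1870 → Jan 5, 1871: 31 days (December has 31).
Jan 5, 1871 → Feb 5, 1871: 31 days (January has 31).
Feb 5, 1871 → Mar 5, 1871: 28 days (February has 28).
Mar 5, 1871 → Apr 5, 1871: 31 days (March has 31).
Apr 5, 1871 → May 5, 1871: 30 days (April has 30).
May 5, 1871 → Jun 5, 1871: 31 days (May has 31).
Jun 5, 1871 → Jul 5, 1871: 30 days (June has 30).
Jul 5, 1871 → Aug 5, 1871: 31 days (July has 31).
Aug 5, 1871 → Sep 5, 1871: 31 days (August has 31).
Sep 5, 1871 → Oct 5, 1871: 30 days (September has 30).
Oct 5, 1871 → Nov 5, 1871: 31 days (October has 31).
Nov 5, 1871 → Nov 28, 1871: 23 days.
Total: 7298 days.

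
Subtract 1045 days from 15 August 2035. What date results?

−365 (one year) → Aug 15, 2034 (680 left).
−365 (one year) → Aug 15, 2033 (315 left).
−15 → Jul 31, 2033 (end of Jul, 31 days; 300 left).
−31 → Jun 30, 2033 (end of Jun, 30 days; 269 left).
−30 → May 31, 2033 (end of May, 31 days; 239 left).
−31 → Apr 30, 2033 (end of Apr, 30 days; 208 left).
−30 → Mar 31, 2033 (end of Mar, 31 days; 178 left).
−31 → Feb 28, 2033 (end of Feb, 28 days; 147 left).
−28 → Jan 31, 2033 (end of Jan, 31 days; 119 left).
−31 → Dec 31, 2032 (end of Dec, 31 days; 88 left).
−31 → Nov 30, 2032 (end of Nov, 30 days; 57 left).
−30 → Oct 31, 2032 (end of Oct, 31 days; 27 left).
−27 → Oct 4, 2032.

October 4, 2032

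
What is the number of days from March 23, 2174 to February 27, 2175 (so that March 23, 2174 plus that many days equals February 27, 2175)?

341

Mar 23, 2174 → Apr 23, 2174: 31 days (March has 31).
Apr 23, 2174 → May 23, 2174: 30 days (April has 30).
May 23, 2174 → Jun 23, 2174: 31 days (May has 31).
Jun 23, 2174 → Jul 23, 2174: 30 days (June has 30).
Jul 23, 2174 → Aug 23, 2174: 31 days (July has 31).
Aug 23, 2174 → Sep 23, 2174: 31 days (August has 31).
Sep 23, 2174 → Oct 23, 2174: 30 days (September has 30).
Oct 23, 2174 → Nov 23, 2174: 31 days (October has 31).
Nov 23, 2174 → Dec 23, 2174: 30 days (November has 30).
Dec 23, 2174 → Jan 23, 2175: 31 days (December has 31).
Jan 23, 2175 → Feb 23, 2175: 31 days (January has 31).
Feb 23, 2175 → Feb 27, 2175: 4 days.
Total: 341 days.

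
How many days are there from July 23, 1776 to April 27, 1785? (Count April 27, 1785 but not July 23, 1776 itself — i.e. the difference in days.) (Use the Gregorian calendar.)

3200

Jul 23, 1776 → Jul 23, 1777: 365 days.
Jul 23, 1777 → Jul 23, 1778: 365 days.
Jul 23, 1778 → Jul 23, 1779: 365 days.
Jul 23, 1779 → Jul 23, 1780: 366 days (Feb 29, 1780 is in that span).
Jul 23, 1780 → Jul 23, 1781: 365 days.
Jul 23, 1781 → Jul 23, 1782: 365 days.
Jul 23, 1782 → Jul 23, 1783: 365 days.
Jul 23, 1783 → Jul 23, 1784: 366 days (Feb 29, 1784 is in that span).
Jul 23, 1784 → Aug 23, 1784: 31 days (July has 31).
Aug 23, 1784 → Sep 23, 1784: 31 days (August has 31).
Sep 23, 1784 → Oct 23, 1784: 30 days (September has 30).
Oct 23, 1784 → Nov 23, 1784: 31 days (October has 31).
Nov 23, 1784 → Dec 23, 1784: 30 days (November has 30).
Dec 23, 1784 → Jan 23, 1785: 31 days (December has 31).
Jan 23, 1785 → Feb 23, 1785: 31 days (January has 31).
Feb 23, 1785 → Mar 23, 1785: 28 days (February has 28).
Mar 23, 1785 → Apr 23, 1785: 31 days (March has 31).
Apr 23, 1785 → Apr 27, 1785: 4 days.
Total: 3200 days.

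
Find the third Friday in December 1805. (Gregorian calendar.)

December 1, 1805 is a Sunday.
The first Friday is therefore December 6 (5 days later).
The third Friday is 6 + 2×7 = December 20.

December 20, 1805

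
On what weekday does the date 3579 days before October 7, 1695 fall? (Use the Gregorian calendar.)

Wednesday

First find the weekday of Oct 7, 1695. Doomsday rule: the anchor day for the 1600s is Tuesday. For year 95: 95÷12 = 7 r 11, and 11÷4 = 2, so 7+11+2 = 20.
Tuesday + 20 ≡ Monday — that's 1695's doomsday.
In October the doomsday date is Oct 10.
Oct 7 is 3 days before Oct 10; 3 mod 7 = 3, so Monday − 3 = Friday.
3579 mod 7 = 2, so 3579 days before a Friday is Friday − 2 = Wednesday.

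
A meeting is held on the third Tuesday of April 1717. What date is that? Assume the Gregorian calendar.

April 20, 1717

April 1, 1717 is a Thursday.
The first Tuesday is therefore April 6 (5 days later).
The third Tuesday is 6 + 2×7 = April 20.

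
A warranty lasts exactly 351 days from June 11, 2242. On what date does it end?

May 28, 2243

Jun has 30 days: +20 → Jul 1, 2242 (331 left).
Jul has 31 days: +31 → Aug 1, 2242 (300 left).
Aug has 31 days: +31 → Sep 1, 2242 (269 left).
Sep has 30 days: +30 → Oct 1, 2242 (239 left).
Oct has 31 days: +31 → Nov 1, 2242 (208 left).
Nov has 30 days: +30 → Dec 1, 2242 (178 left).
Dec has 31 days: +31 → Jan 1, 2243 (147 left).
Jan has 31 days: +31 → Feb 1, 2243 (116 left).
Feb has 28 days: +28 → Mar 1, 2243 (88 left).
Mar has 31 days: +31 → Apr 1, 2243 (57 left).
Apr has 30 days: +30 → May 1, 2243 (27 left).
+27 → May 28, 2243.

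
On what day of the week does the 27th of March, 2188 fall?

Thursday

Doomsday rule: the anchor day for the 2100s is Sunday. For year 88: 88÷12 = 7 r 4, and 4÷4 = 1, so 7+4+1 = 12.
Sunday + 12 ≡ Friday — that's 2188's doomsday.
In March the doomsday date is Mar 14.
Mar 27 is 13 days after Mar 14; 13 mod 7 = 6, so Friday + 6 = Thursday.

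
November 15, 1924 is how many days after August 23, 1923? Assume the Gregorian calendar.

Aug 23, 1923 → Aug 23, 1924: 366 days (Feb 29, 1924 is in that span).
Aug 23, 1924 → Sep 23, 1924: 31 days (August has 31).
Sep 23, 1924 → Oct 23, 1924: 30 days (September has 30).
Oct 23, 1924 → Nov 15, 1924: 23 days.
Total: 450 days.

450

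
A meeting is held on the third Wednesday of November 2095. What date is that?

November 1, 2095 is a Tuesday.
The first Wednesday is therefore November 2 (1 days later).
The third Wednesday is 2 + 2×7 = November 16.

November 16, 2095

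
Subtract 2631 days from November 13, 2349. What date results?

−365 (one year) → Nov 13, 2348 (2266 left).
−366 (one year; includes Feb 29, 2348) → Nov 13, 2347 (1900 left).
−365 (one year) → Nov 13, 2346 (1535 left).
−365 (one year) → Nov 13, 2345 (1170 left).
−365 (one year) → Nov 13, 2344 (805 left).
−366 (one year; includes Feb 29, 2344) → Nov 13, 2343 (439 left).
−365 (one year) → Nov 13, 2342 (74 left).
−13 → Oct 31, 2342 (end of Oct, 31 days; 61 left).
−31 → Sep 30, 2342 (end of Sep, 30 days; 30 left).
−30 → Aug 31, 2342 (end of Aug, 31 days; 0 left).

August 31, 2342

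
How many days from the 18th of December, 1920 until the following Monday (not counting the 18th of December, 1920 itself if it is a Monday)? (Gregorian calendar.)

Dec 18, 1920 is a Saturday.
From Saturday to the next Monday is 2 days.

2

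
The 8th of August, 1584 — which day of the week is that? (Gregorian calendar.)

Doomsday rule: the anchor day for the 1500s is Wednesday. For year 84: 84÷12 = 7 r 0, and 0÷4 = 0, so 7+0+0 = 7.
Wednesday + 7 ≡ Wednesday — that's 1584's doomsday.
In August the doomsday date is Aug 8.
Aug 8 is the doomsday itself: Wednesday.

Wednesday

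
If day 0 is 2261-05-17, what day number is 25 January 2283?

May 17, 2261 → May 17, 2262: 365 days.
May 17, 2262 → May 17, 2263: 365 days.
May 17, 2263 → May 17, 2264: 366 days (Feb 29, 2264 is in that span).
May 17, 2264 → May 17, 2265: 365 days.
May 17, 2265 → May 17, 2266: 365 days.
May 17, 2266 → May 17, 2267: 365 days.
May 17, 2267 → May 17, 2268: 366 days (Feb 29, 2268 is in that span).
May 17, 2268 → May 17, 2269: 365 days.
May 17, 2269 → May 17, 2270: 365 days.
May 17, 2270 → May 17, 2271: 365 days.
May 17, 2271 → May 17, 2272: 366 days (Feb 29, 2272 is in that span).
May 17, 2272 → May 17, 2273: 365 days.
May 17, 2273 → May 17, 2274: 365 days.
May 17, 2274 → May 17, 2275: 365 days.
May 17, 2275 → May 17, 2276: 366 days (Feb 29, 2276 is in that span).
May 17, 2276 → May 17, 2277: 365 days.
May 17, 2277 → May 17, 2278: 365 days.
May 17, 2278 → May 17, 2279: 365 days.
May 17, 2279 → May 17, 2280: 366 days (Feb 29, 2280 is in that span).
May 17, 2280 → May 17, 2281: 365 days.
May 17, 2281 → May 17, 2282: 365 days.
May 17, 2282 → Jun 17, 2282: 31 days (May has 31).
Jun 17, 2282 → Jul 17, 2282: 30 days (June has 30).
Jul 17, 2282 → Aug 17, 2282: 31 days (July has 31).
Aug 17, 2282 → Sep 17, 2282: 31 days (August has 31).
Sep 17, 2282 → Oct 17, 2282: 30 days (September has 30).
Oct 17, 2282 → Nov 17, 2282: 31 days (October has 31).
Nov 17, 2282 → Dec 17, 2282: 30 days (November has 30).
Dec 17, 2282 → Jan 17, 2283: 31 days (December has 31).
Jan 17, 2283 → Jan 25, 2283: 8 days.
Total: 7923 days.

7923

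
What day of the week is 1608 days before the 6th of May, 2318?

Wednesday

First find the weekday of May 6, 2318. Doomsday rule: the anchor day for the 2300s is Wednesday. For year 18: 18÷12 = 1 r 6, and 6÷4 = 1, so 1+6+1 = 8.
Wednesday + 8 ≡ Thursday — that's 2318's doomsday.
In May the doomsday date is May 9.
May 6 is 3 days before May 9; 3 mod 7 = 3, so Thursday − 3 = Monday.
1608 mod 7 = 5, so 1608 days before a Monday is Monday − 5 = Wednesday.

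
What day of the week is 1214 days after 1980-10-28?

First find the weekday of Oct 28, 1980. Doomsday rule: the anchor day for the 1900s is Wednesday. For year 80: 80÷12 = 6 r 8, and 8÷4 = 2, so 6+8+2 = 16.
Wednesday + 16 ≡ Friday — that's 1980's doomsday.
In October the doomsday date is Oct 10.
Oct 28 is 18 days after Oct 10; 18 mod 7 = 4, so Friday + 4 = Tuesday.
1214 mod 7 = 3, so 1214 days after a Tuesday is Tuesday + 3 = Friday.

Friday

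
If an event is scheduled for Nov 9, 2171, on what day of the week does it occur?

Doomsday rule: the anchor day for the 2100s is Sunday. For year 71: 71÷12 = 5 r 11, and 11÷4 = 2, so 5+11+2 = 18.
Sunday + 18 ≡ Thursday — that's 2171's doomsday.
In November the doomsday date is Nov 7.
Nov 9 is 2 days after Nov 7; 2 mod 7 = 2, so Thursday + 2 = Saturday.

Saturday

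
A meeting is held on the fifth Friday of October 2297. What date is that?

October 29, 2297

October 1, 2297 is a Friday.
The first Friday is therefore October 1 (same day).
The fifth Friday is 1 + 4×7 = October 29.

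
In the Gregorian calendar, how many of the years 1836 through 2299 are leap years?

Multiples of 4 in [1836,2299]: 116.
Of those, multiples of 100: 4 (not leap unless ÷400).
Multiples of 400: 1.
Leap years = 116 − 4 + 1 = 113.

113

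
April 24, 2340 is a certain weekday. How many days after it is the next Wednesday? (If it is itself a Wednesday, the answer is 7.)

Apr 24, 2340 is a Wednesday.
From Wednesday to the next Wednesday is 7 days.

7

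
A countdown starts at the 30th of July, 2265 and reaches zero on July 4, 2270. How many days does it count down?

Jul 30, 2265 → Jul 30, 2266: 365 days.
Jul 30, 2266 → Jul 30, 2267: 365 days.
Jul 30, 2267 → Jul 30, 2268: 366 days (Feb 29, 2268 is in that span).
Jul 30, 2268 → Jul 30, 2269: 365 days.
Jul 30, 2269 → Aug 30, 2269: 31 days (July has 31).
Aug 30, 2269 → Sep 30, 2269: 31 days (August has 31).
Sep 30, 2269 → Oct 30, 2269: 30 days (September has 30).
Oct 30, 2269 → Nov 30, 2269: 31 days (October has 31).
Nov 30, 2269 → Dec 30, 2269: 30 days (November has 30).
Dec 30, 2269 → Jan 30, 2270: 31 days (December has 31).
Jan 30, 2270 → Feb 28, 2270: 29 days (January has 31).
Feb 28, 2270 → Mar 28, 2270: 28 days (February has 28).
Mar 28, 2270 → Apr 28, 2270: 31 days (March has 31).
Apr 28, 2270 → May 28, 2270: 30 days (April has 30).
May 28, 2270 → Jun 28, 2270: 31 days (May has 31).
Jun 28, 2270 → Jul 4, 2270: 6 days.
Total: 1800 days.

1800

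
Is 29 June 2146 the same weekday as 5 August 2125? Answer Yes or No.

From Aug 5, 2125 to Jun 29, 2146 is 7633 days.
7633 mod 7 = 3, so they are different weekdays.
(Aug 5, 2125 is a Sunday; Jun 29, 2146 is a Wednesday.)

No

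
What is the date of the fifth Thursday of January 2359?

January 1, 2359 is a Thursday.
The first Thursday is therefore January 1 (same day).
The fifth Thursday is 1 + 4×7 = January 29.

January 29, 2359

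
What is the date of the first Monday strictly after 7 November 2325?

November 9, 2325

Nov 7, 2325 is a Saturday.
From Saturday to the next Monday is 2 days.
Nov 7, 2325 + 2 = Nov 9, 2325.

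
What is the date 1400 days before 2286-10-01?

−365 (one year) → Oct 1, 2285 (1035 left).
−365 (one year) → Oct 1, 2284 (670 left).
−366 (one year; includes Feb 29, 2284) → Oct 1, 2283 (304 left).
−1 → Sep 30, 2283 (end of Sep, 30 days; 303 left).
−30 → Aug 31, 2283 (end of Aug, 31 days; 273 left).
−31 → Jul 31, 2283 (end of Jul, 31 days; 242 left).
−31 → Jun 30, 2283 (end of Jun, 30 days; 211 left).
−30 → May 31, 2283 (end of May, 31 days; 181 left).
−31 → Apr 30, 2283 (end of Apr, 30 days; 150 left).
−30 → Mar 31, 2283 (end of Mar, 31 days; 120 left).
−31 → Feb 28, 2283 (end of Feb, 28 days; 89 left).
−28 → Jan 31, 2283 (end of Jan, 31 days; 61 left).
−31 → Dec 31, 2282 (end of Dec, 31 days; 30 left).
−30 → Dec 1, 2282.

December 1, 2282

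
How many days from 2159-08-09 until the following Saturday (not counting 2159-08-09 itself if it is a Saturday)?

Aug 9, 2159 is a Thursday.
From Thursday to the next Saturday is 2 days.

2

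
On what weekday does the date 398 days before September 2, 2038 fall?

Friday

Sep 2, 2038 is a Thursday.
398 mod 7 = 6, so 398 days before a Thursday is Thursday − 6 = Friday.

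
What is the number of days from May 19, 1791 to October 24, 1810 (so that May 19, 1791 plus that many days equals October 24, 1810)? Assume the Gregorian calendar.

May 19, 1791 → May 19, 1792: 366 days (Feb 29, 1792 is in that span).
May 19, 1792 → May 19, 1793: 365 days.
May 19, 1793 → May 19, 1794: 365 days.
May 19, 1794 → May 19, 1795: 365 days.
May 19, 1795 → May 19, 1796: 366 days (Feb 29, 1796 is in that span).
May 19, 1796 → May 19, 1797: 365 days.
May 19, 1797 → May 19, 1798: 365 days.
May 19, 1798 → May 19, 1799: 365 days.
May 19, 1799 → May 19, 1800: 365 days.
May 19, 1800 → May 19, 1801: 365 days.
May 19, 1801 → May 19, 1802: 365 days.
May 19, 1802 → May 19, 1803: 365 days.
May 19, 1803 → May 19, 1804: 366 days (Feb 29, 1804 is in that span).
May 19, 1804 → May 19, 1805: 365 days.
May 19, 1805 → May 19, 1806: 365 days.
May 19, 1806 → May 19, 1807: 365 days.
May 19, 1807 → May 19, 1808: 366 days (Feb 29, 1808 is in that span).
May 19, 1808 → May 19, 1809: 365 days.
May 19, 1809 → May 19, 1810: 365 days.
May 19, 1810 → Jun 19, 1810: 31 days (May has 31).
Jun 19, 1810 → Jul 19, 1810: 30 days (June has 30).
Jul 19, 1810 → Aug 19, 1810: 31 days (July has 31).
Aug 19, 1810 → Sep 19, 1810: 31 days (August has 31).
Sep 19, 1810 → Oct 19, 1810: 30 days (September has 30).
Oct 19, 1810 → Oct 24, 1810: 5 days.
Total: 7097 days.

7097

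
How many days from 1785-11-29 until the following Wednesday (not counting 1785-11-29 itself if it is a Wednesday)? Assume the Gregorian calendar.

Nov 29, 1785 is a Tuesday.
From Tuesday to the next Wednesday is 1 day.

1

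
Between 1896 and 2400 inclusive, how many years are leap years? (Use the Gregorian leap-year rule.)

Multiples of 4 in [1896,2400]: 127.
Of those, multiples of 100: 6 (not leap unless ÷400).
Multiples of 400: 2.
Leap years = 127 − 6 + 2 = 123.

123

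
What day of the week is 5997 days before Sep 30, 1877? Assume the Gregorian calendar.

Sep 30, 1877 is a Sunday.
5997 mod 7 = 5, so 5997 days before a Sunday is Sunday − 5 = Tuesday.

Tuesday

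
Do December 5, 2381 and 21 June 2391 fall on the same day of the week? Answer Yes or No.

No

From Dec 5, 2381 to Jun 21, 2391 is 3485 days.
3485 mod 7 = 6, so they are different weekdays.
(Dec 5, 2381 is a Saturday; Jun 21, 2391 is a Friday.)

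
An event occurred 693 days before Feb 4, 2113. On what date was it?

March 14, 2111

−366 (one year; includes Feb 29, 2112) → Feb 4, 2112 (327 left).
−4 → Jan 31, 2112 (end of Jan, 31 days; 323 left).
−31 → Dec 31, 2111 (end of Dec, 31 days; 292 left).
−31 → Nov 30, 2111 (end of Nov, 30 days; 261 left).
−30 → Oct 31, 2111 (end of Oct, 31 days; 231 left).
−31 → Sep 30, 2111 (end of Sep, 30 days; 200 left).
−30 → Aug 31, 2111 (end of Aug, 31 days; 170 left).
−31 → Jul 31, 2111 (end of Jul, 31 days; 139 left).
−31 → Jun 30, 2111 (end of Jun, 30 days; 108 left).
−30 → May 31, 2111 (end of May, 31 days; 78 left).
−31 → Apr 30, 2111 (end of Apr, 30 days; 47 left).
−30 → Mar 31, 2111 (end of Mar, 31 days; 17 left).
−17 → Mar 14, 2111.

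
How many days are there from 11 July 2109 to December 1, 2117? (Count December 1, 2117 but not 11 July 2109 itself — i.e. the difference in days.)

3065

Jul 11, 2109 → Jul 11, 2110: 365 days.
Jul 11, 2110 → Jul 11, 2111: 365 days.
Jul 11, 2111 → Jul 11, 2112: 366 days (Feb 29, 2112 is in that span).
Jul 11, 2112 → Jul 11, 2113: 365 days.
Jul 11, 2113 → Jul 11, 2114: 365 days.
Jul 11, 2114 → Jul 11, 2115: 365 days.
Jul 11, 2115 → Jul 11, 2116: 366 days (Feb 29, 2116 is in that span).
Jul 11, 2116 → Jul 11, 2117: 365 days.
Jul 11, 2117 → Aug 11, 2117: 31 days (July has 31).
Aug 11, 2117 → Sep 11, 2117: 31 days (August has 31).
Sep 11, 2117 → Oct 11, 2117: 30 days (September has 30).
Oct 11, 2117 → Nov 11, 2117: 31 days (October has 31).
Nov 11, 2117 → Dec 1, 2117: 20 days.
Total: 3065 days.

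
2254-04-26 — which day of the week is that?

Wednesday

Doomsday rule: the anchor day for the 2200s is Friday. For year 54: 54÷12 = 4 r 6, and 6÷4 = 1, so 4+6+1 = 11.
Friday + 11 ≡ Tuesday — that's 2254's doomsday.
In April the doomsday date is Apr 4.
Apr 26 is 22 days after Apr 4; 22 mod 7 = 1, so Tuesday + 1 = Wednesday.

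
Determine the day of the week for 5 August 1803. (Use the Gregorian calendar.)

Doomsday rule: the anchor day for the 1800s is Friday. For year 03: 3÷12 = 0 r 3, and 3÷4 = 0, so 0+3+0 = 3.
Friday + 3 ≡ Monday — that's 1803's doomsday.
In August the doomsday date is Aug 8.
Aug 5 is 3 days before Aug 8; 3 mod 7 = 3, so Monday − 3 = Friday.

Friday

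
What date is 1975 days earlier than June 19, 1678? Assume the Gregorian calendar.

−365 (one year) → Jun 19, 1677 (1610 left).
−365 (one year) → Jun 19, 1676 (1245 left).
−366 (one year; includes Feb 29, 1676) → Jun 19, 1675 (879 left).
−365 (one year) → Jun 19, 1674 (514 left).
−365 (one year) → Jun 19, 1673 (149 left).
−19 → May 31, 1673 (end of May, 31 days; 130 left).
−31 → Apr 30, 1673 (end of Apr, 30 days; 99 left).
−30 → Mar 31, 1673 (end of Mar, 31 days; 69 left).
−31 → Feb 28, 1673 (end of Feb, 28 days; 38 left).
−28 → Jan 31, 1673 (end of Jan, 31 days; 10 left).
−10 → Jan 21, 1673.

January 21, 1673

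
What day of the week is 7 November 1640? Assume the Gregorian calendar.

Doomsday rule: the anchor day for the 1600s is Tuesday. For year 40: 40÷12 = 3 r 4, and 4÷4 = 1, so 3+4+1 = 8.
Tuesday + 8 ≡ Wednesday — that's 1640's doomsday.
In November the doomsday date is Nov 7.
Nov 7 is the doomsday itself: Wednesday.

Wednesday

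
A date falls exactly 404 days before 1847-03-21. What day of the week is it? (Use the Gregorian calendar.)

Tuesday

Mar 21, 1847 is a Sunday.
404 mod 7 = 5, so 404 days before a Sunday is Sunday − 5 = Tuesday.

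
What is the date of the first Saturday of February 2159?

February 1, 2159 is a Thursday.
The first Saturday is therefore February 3 (2 days later).

February 3, 2159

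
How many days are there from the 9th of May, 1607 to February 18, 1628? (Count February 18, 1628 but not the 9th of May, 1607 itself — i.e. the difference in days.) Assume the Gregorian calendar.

7590

May 9, 1607 → May 9, 1608: 366 days (Feb 29, 1608 is in that span).
May 9, 1608 → May 9, 1609: 365 days.
May 9, 1609 → May 9, 1610: 365 days.
May 9, 1610 → May 9, 1611: 365 days.
May 9, 1611 → May 9, 1612: 366 days (Feb 29, 1612 is in that span).
May 9, 1612 → May 9, 1613: 365 days.
May 9, 1613 → May 9, 1614: 365 days.
May 9, 1614 → May 9, 1615: 365 days.
May 9, 1615 → May 9, 1616: 366 days (Feb 29, 1616 is in that span).
May 9, 1616 → May 9, 1617: 365 days.
May 9, 1617 → May 9, 1618: 365 days.
May 9, 1618 → May 9, 1619: 365 days.
May 9, 1619 → May 9, 1620: 366 days (Feb 29, 1620 is in that span).
May 9, 1620 → May 9, 1621: 365 days.
May 9, 1621 → May 9, 1622: 365 days.
May 9, 1622 → May 9, 1623: 365 days.
May 9, 1623 → May 9, 1624: 366 days (Feb 29, 1624 is in that span).
May 9, 1624 → May 9, 1625: 365 days.
May 9, 1625 → May 9, 1626: 365 days.
May 9, 1626 → May 9, 1627: 365 days.
May 9, 1627 → Jun 9, 1627: 31 days (May has 31).
Jun 9, 1627 → Jul 9, 1627: 30 days (June has 30).
Jul 9, 1627 → Aug 9, 1627: 31 days (July has 31).
Aug 9, 1627 → Sep 9, 1627: 31 days (August has 31).
Sep 9, 1627 → Oct 9, 1627: 30 days (September has 30).
Oct 9, 1627 → Nov 9, 1627: 31 days (October has 31).
Nov 9, 1627 → Dec 9, 1627: 30 days (November has 30).
Dec 9, 1627 → Jan 9, 1628: 31 days (December has 31).
Jan 9, 1628 → Feb 9, 1628: 31 days (January has 31).
Feb 9, 1628 → Feb 18, 1628: 9 days.
Total: 7590 days.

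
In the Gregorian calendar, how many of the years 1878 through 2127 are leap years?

60

Multiples of 4 in [1878,2127]: 62.
Of those, multiples of 100: 3 (not leap unless ÷400).
Multiples of 400: 1.
Leap years = 62 − 3 + 1 = 60.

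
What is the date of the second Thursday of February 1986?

February 13, 1986

February 1, 1986 is a Saturday.
The first Thursday is therefore February 6 (5 days later).
The second Thursday is 6 + 1×7 = February 13.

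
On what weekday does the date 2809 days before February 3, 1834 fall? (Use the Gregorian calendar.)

Saturday

Feb 3, 1834 is a Monday.
2809 mod 7 = 2, so 2809 days before a Monday is Monday − 2 = Saturday.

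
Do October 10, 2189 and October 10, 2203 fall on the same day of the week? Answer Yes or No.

No

From Oct 10, 2189 to Oct 10, 2203 is 5112 days.
5112 mod 7 = 2, so they are different weekdays.
(Oct 10, 2189 is a Saturday; Oct 10, 2203 is a Monday.)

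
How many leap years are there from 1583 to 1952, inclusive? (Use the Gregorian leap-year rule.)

Multiples of 4 in [1583,1952]: 93.
Of those, multiples of 100: 4 (not leap unless ÷400).
Multiples of 400: 1.
Leap years = 93 − 4 + 1 = 90.

90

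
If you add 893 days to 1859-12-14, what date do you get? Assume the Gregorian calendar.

May 25, 1862

+366 (one year; includes Feb 29, 1860) → Dec 14, 1860 (527 left).
+365 (one year) → Dec 14, 1861 (162 left).
Dec has 31 days: +18 → Jan 1, 1862 (144 left).
Jan has 31 days: +31 → Feb 1, 1862 (113 left).
Feb has 28 days: +28 → Mar 1, 1862 (85 left).
Mar has 31 days: +31 → Apr 1, 1862 (54 left).
Apr has 30 days: +30 → May 1, 1862 (24 left).
+24 → May 25, 1862.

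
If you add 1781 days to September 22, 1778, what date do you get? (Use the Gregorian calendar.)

August 8, 1783

+365 (one year) → Sep 22, 1779 (1416 left).
+366 (one year; includes Feb 29, 1780) → Sep 22, 1780 (1050 left).
+365 (one year) → Sep 22, 1781 (685 left).
+365 (one year) → Sep 22, 1782 (320 left).
Sep has 30 days: +9 → Oct 1, 1782 (311 left).
Oct has 31 days: +31 → Nov 1, 1782 (280 left).
Nov has 30 days: +30 → Dec 1, 1782 (250 left).
Dec has 31 days: +31 → Jan 1, 1783 (219 left).
Jan has 31 days: +31 → Feb 1, 1783 (188 left).
Feb has 28 days: +28 → Mar 1, 1783 (160 left).
Mar has 31 days: +31 → Apr 1, 1783 (129 left).
Apr has 30 days: +30 → May 1, 1783 (99 left).
May has 31 days: +31 → Jun 1, 1783 (68 left).
Jun has 30 days: +30 → Jul 1, 1783 (38 left).
Jul has 31 days: +31 → Aug 1, 1783 (7 left).
+7 → Aug 8, 1783.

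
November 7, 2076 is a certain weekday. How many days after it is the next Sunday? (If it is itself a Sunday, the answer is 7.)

1

Nov 7, 2076 is a Saturday.
From Saturday to the next Sunday is 1 day.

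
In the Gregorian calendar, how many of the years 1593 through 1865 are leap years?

66

Multiples of 4 in [1593,1865]: 68.
Of those, multiples of 100: 3 (not leap unless ÷400).
Multiples of 400: 1.
Leap years = 68 − 3 + 1 = 66.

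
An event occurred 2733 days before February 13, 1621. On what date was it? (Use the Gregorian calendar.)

August 21, 1613

−366 (one year; includes Feb 29, 1620) → Feb 13, 1620 (2367 left).
−365 (one year) → Feb 13, 1619 (2002 left).
−365 (one year) → Feb 13, 1618 (1637 left).
−365 (one year) → Feb 13, 1617 (1272 left).
−366 (one year; includes Feb 29, 1616) → Feb 13, 1616 (906 left).
−365 (one year) → Feb 13, 1615 (541 left).
−365 (one year) → Feb 13, 1614 (176 left).
−13 → Jan 31, 1614 (end of Jan, 31 days; 163 left).
−31 → Dec 31, 1613 (end of Dec, 31 days; 132 left).
−31 → Nov 30, 1613 (end of Nov, 30 days; 101 left).
−30 → Oct 31, 1613 (end of Oct, 31 days; 71 left).
−31 → Sep 30, 1613 (end of Sep, 30 days; 40 left).
−30 → Aug 31, 1613 (end of Aug, 31 days; 10 left).
−10 → Aug 21, 1613.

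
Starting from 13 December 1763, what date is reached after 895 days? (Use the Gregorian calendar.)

+366 (one year; includes Feb 29, 1764) → Dec 13, 1764 (529 left).
+365 (one year) → Dec 13, 1765 (164 left).
Dec has 31 days: +19 → Jan 1, 1766 (145 left).
Jan has 31 days: +31 → Feb 1, 1766 (114 left).
Feb has 28 days: +28 → Mar 1, 1766 (86 left).
Mar has 31 days: +31 → Apr 1, 1766 (55 left).
Apr has 30 days: +30 → May 1, 1766 (25 left).
+25 → May 26, 1766.

May 26, 1766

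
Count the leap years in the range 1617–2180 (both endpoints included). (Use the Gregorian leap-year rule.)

137

Multiples of 4 in [1617,2180]: 141.
Of those, multiples of 100: 5 (not leap unless ÷400).
Multiples of 400: 1.
Leap years = 141 − 5 + 1 = 137.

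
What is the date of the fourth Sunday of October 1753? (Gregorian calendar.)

October 1, 1753 is a Monday.
The first Sunday is therefore October 7 (6 days later).
The fourth Sunday is 7 + 3×7 = October 28.

October 28, 1753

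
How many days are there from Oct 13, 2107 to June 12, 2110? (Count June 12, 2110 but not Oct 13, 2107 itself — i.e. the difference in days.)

973

Oct 13, 2107 → Oct 13, 2108: 366 days (Feb 29, 2108 is in that span).
Oct 13, 2108 → Oct 13, 2109: 365 days.
Oct 13, 2109 → Nov 13, 2109: 31 days (October has 31).
Nov 13, 2109 → Dec 13, 2109: 30 days (November has 30).
Dec 13, 2109 → Jan 13, 2110: 31 days (December has 31).
Jan 13, 2110 → Feb 13, 2110: 31 days (January has 31).
Feb 13, 2110 → Mar 13, 2110: 28 days (February has 28).
Mar 13, 2110 → Apr 13, 2110: 31 days (March has 31).
Apr 13, 2110 → May 13, 2110: 30 days (April has 30).
May 13, 2110 → Jun 12, 2110: 30 days.
Total: 973 days.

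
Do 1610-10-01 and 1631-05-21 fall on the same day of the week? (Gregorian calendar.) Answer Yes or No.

No

From Oct 1, 1610 to May 21, 1631 is 7537 days.
7537 mod 7 = 5, so they are different weekdays.
(Oct 1, 1610 is a Friday; May 21, 1631 is a Wednesday.)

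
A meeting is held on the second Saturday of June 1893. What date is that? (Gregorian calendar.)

June 1, 1893 is a Thursday.
The first Saturday is therefore June 3 (2 days later).
The second Saturday is 3 + 1×7 = June 10.

June 10, 1893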